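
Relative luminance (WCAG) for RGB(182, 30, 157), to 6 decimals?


Linearize each channel (sRGB transfer function): c = v/255; c_lin = c/12.92 if c ≤ 0.04045, else ((c+0.055)/1.055)^2.4
  R: 182/255 ≈ 0.713725 > 0.04045 → ((0.713725+0.055)/1.055)^2.4 ≈ 0.467784
  G: 30/255 ≈ 0.117647 > 0.04045 → ((0.117647+0.055)/1.055)^2.4 ≈ 0.012983
  B: 157/255 ≈ 0.615686 > 0.04045 → ((0.615686+0.055)/1.055)^2.4 ≈ 0.337164
R_lin = 0.467784, G_lin = 0.012983, B_lin = 0.337164
L = 0.2126×R + 0.7152×G + 0.0722×B
L = 0.2126×0.467784 + 0.7152×0.012983 + 0.0722×0.337164
L ≈ 0.133080


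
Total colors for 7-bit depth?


Colors = 2^bits = 2^7
= 128 colors


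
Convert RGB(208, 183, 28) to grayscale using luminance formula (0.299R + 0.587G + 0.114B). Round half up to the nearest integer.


Gray = 0.299×R + 0.587×G + 0.114×B
Gray = 0.299×208 + 0.587×183 + 0.114×28
Gray = 62.192 + 107.421 + 3.192
Gray = 172.805 → round half up → 173
Gray = 173


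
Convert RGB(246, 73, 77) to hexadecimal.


R = 246 → F6 (hex)
G = 73 → 49 (hex)
B = 77 → 4D (hex)
Hex = #F6494D


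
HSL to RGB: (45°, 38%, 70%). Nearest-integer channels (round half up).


H=45°, S=0.38, L=0.70
C = (1-|2L-1|)×S = (1-|0.40|)×0.38 = 0.228
H' = H/60 = 45/60 ≈ 0.7500; X = C×(1-|H' mod 2 - 1|) = 0.171
m = L - C/2 = 0.70 - 0.114 = 0.586
Sector ⌊H'⌋ = 0 → (R',G',B') = (0.228, 0.171, 0.0)
RGB = ((R'+m)×255, (G'+m)×255, (B'+m)×255) = (207.57, 193.035, 149.43)
Round half up → RGB(208, 193, 149)


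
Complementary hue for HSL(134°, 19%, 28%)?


Complement = opposite side of color wheel = hue + 180°
H' = (134 + 180) mod 360 = 314°
S and L unchanged.
= HSL(314°, 19%, 28%)


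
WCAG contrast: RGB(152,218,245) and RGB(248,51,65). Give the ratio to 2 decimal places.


Linearize each sRGB channel c=v/255: c/12.92 if c ≤ 0.04045 else ((c+0.055)/1.055)^2.4
L = 0.2126×R_lin + 0.7152×G_lin + 0.0722×B_lin
Color 1 (152,218,245):
  R=152: 152/255≈0.5961 > 0.04045 → ((0.5961+0.055)/1.055)^2.4 ≈ 0.31399
  G=218: 218/255≈0.8549 > 0.04045 → ((0.8549+0.055)/1.055)^2.4 ≈ 0.70110
  B=245: 245/255≈0.9608 > 0.04045 → ((0.9608+0.055)/1.055)^2.4 ≈ 0.91310
  L1 = 0.2126×0.31399 + 0.7152×0.70110 + 0.0722×0.91310 ≈ 0.63411
Color 2 (248,51,65):
  R=248: 248/255≈0.9725 > 0.04045 → ((0.9725+0.055)/1.055)^2.4 ≈ 0.93869
  G=51: 51/255≈0.2000 > 0.04045 → ((0.2000+0.055)/1.055)^2.4 ≈ 0.03310
  B=65: 65/255≈0.2549 > 0.04045 → ((0.2549+0.055)/1.055)^2.4 ≈ 0.05286
  L2 = 0.2126×0.93869 + 0.7152×0.03310 + 0.0722×0.05286 ≈ 0.22706
Lighter = 0.63411, Darker = 0.22706
Ratio = (L_lighter + 0.05) / (L_darker + 0.05)
Ratio = (0.63411 + 0.05) / (0.22706 + 0.05) = 0.68411 / 0.27706 ≈ 2.4692
Ratio ≈ 2.47:1


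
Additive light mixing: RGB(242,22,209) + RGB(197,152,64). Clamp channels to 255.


Additive: each channel = min(255, C₁+C₂)
R: 242+197 = 439 → 255
G: 22+152 = 174 → 174
B: 209+64 = 273 → 255
= RGB(255, 174, 255)


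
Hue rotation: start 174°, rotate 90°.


New hue = (H + rotation) mod 360
New hue = (174 + 90) mod 360
= 264 mod 360
= 264°


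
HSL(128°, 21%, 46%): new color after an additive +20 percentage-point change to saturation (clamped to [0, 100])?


Original S = 21%
Adjustment = +20 percentage points
New S = 21 + (20) = 41
Clamp to [0, 100] → 41
= HSL(128°, 41%, 46%)


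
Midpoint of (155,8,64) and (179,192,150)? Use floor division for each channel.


Midpoint: each channel = ⌊(C₁+C₂)/2⌋
R: ⌊(155+179)/2⌋ = 167
G: ⌊(8+192)/2⌋ = 100
B: ⌊(64+150)/2⌋ = 107
= RGB(167, 100, 107)


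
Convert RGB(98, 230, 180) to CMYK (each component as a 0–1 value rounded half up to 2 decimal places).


R'=98/255≈0.3843, G'=230/255≈0.9020, B'=180/255≈0.7059
K = 1 - max(R',G',B') = 1 - 230/255 = 25/255 = 0.09803… → 0.10
(1-R'-K)/(1-K) simplifies to (max-R)/max with max = 230:
C = (230-98)/230 = 132/230 = 0.57391… → 0.57
M = (230-230)/230 = 0/230 = 0 → 0.00
Y = (230-180)/230 = 50/230 = 0.21739… → 0.22
= CMYK(0.57, 0.00, 0.22, 0.10)


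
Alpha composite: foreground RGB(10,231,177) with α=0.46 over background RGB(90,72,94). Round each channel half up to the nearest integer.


C = α×F + (1-α)×B, with 1-α = 0.54
R: 0.46×10 + 0.54×90 = 4.60 + 48.60 = 53.20 → 53
G: 0.46×231 + 0.54×72 = 106.26 + 38.88 = 145.14 → 145
B: 0.46×177 + 0.54×94 = 81.42 + 50.76 = 132.18 → 132
= RGB(53, 145, 132)


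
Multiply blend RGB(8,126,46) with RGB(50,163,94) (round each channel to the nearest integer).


Multiply: C = A×B/255, rounded to nearest integer
R: 8×50/255 = 400/255 ≈ 1.569 → 2
G: 126×163/255 = 20538/255 ≈ 80.541 → 81
B: 46×94/255 = 4324/255 ≈ 16.957 → 17
= RGB(2, 81, 17)


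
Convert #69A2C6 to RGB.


69 → 105 (R)
A2 → 162 (G)
C6 → 198 (B)
= RGB(105, 162, 198)


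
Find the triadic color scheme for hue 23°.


Triadic: equally spaced at 120° intervals
H1 = 23°
H2 = (23 + 120) mod 360 = 143°
H3 = (23 + 240) mod 360 = 263°
Triadic = 23°, 143°, 263°


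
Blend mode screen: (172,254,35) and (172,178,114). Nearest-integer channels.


Screen: C = 255 - (255-A)×(255-B)/255, rounded to nearest integer
R: 255 - (255-172)×(255-172)/255 = 255 - 6889/255 ≈ 255 - 27.016 = 227.984 → 228
G: 255 - (255-254)×(255-178)/255 = 255 - 77/255 ≈ 255 - 0.302 = 254.698 → 255
B: 255 - (255-35)×(255-114)/255 = 255 - 31020/255 ≈ 255 - 121.647 = 133.353 → 133
= RGB(228, 255, 133)


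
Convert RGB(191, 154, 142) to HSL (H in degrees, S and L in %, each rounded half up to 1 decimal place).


Normalize: R'=191/255≈0.7490, G'=154/255≈0.6039, B'=142/255≈0.5569
Max=191/255, Min=142/255, Δ=Max-Min=49/255
L = (Max+Min)/2 = (191+142)/510 = 333/510 = 0.65294… → L = 65.3%
L > 0.5 → S = Δ/(2-Max-Min) = 49/(510-191-142) = 49/177 = 0.27683… → S = 27.7%
(the 1/255 factors cancel in S and H, so raw channel differences can be used)
Max is R' → H = 60 × (((G-B)/Δ) mod 6) = 60 × (((154-142)/49) mod 6)
  12/49 = 0.2448…
  H = 60 × 0.2448… = 14.693…° → H = 14.7°
= HSL(14.7°, 27.7%, 65.3%)


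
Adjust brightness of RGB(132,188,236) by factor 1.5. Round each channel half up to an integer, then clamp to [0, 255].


Multiply each channel by 1.5, round half up, clamp to [0, 255]
R: 132×1.5 = 198
G: 188×1.5 = 282 → clamp → 255
B: 236×1.5 = 354 → clamp → 255
= RGB(198, 255, 255)


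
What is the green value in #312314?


Color: #312314
R = 31 = 49
G = 23 = 35
B = 14 = 20
Green = 35


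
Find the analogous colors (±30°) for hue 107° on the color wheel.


Base hue: 107°
Left analog: (107 - 30) mod 360 = 77°
Right analog: (107 + 30) mod 360 = 137°
Analogous hues = 77° and 137°


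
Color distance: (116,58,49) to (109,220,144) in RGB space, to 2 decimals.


d = √[(R₁-R₂)² + (G₁-G₂)² + (B₁-B₂)²]
d = √[(116-109)² + (58-220)² + (49-144)²]
d = √[49 + 26244 + 9025]
d = √35318
d ≈ 187.93


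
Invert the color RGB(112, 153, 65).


Invert: (255-R, 255-G, 255-B)
R: 255-112 = 143
G: 255-153 = 102
B: 255-65 = 190
= RGB(143, 102, 190)


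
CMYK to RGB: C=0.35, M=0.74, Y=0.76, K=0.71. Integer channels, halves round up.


R = 255 × (1-C) × (1-K) = 255 × 0.65 × 0.29 = 48.0675 → 48
G = 255 × (1-M) × (1-K) = 255 × 0.26 × 0.29 = 19.227 → 19
B = 255 × (1-Y) × (1-K) = 255 × 0.24 × 0.29 = 17.748 → 18
= RGB(48, 19, 18)


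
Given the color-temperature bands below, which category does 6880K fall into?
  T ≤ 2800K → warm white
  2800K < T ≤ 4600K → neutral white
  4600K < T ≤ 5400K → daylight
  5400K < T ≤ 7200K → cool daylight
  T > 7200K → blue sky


Temperature: 6880K
5400K < 6880K ≤ 7200K → cool daylight
Classification: cool daylight


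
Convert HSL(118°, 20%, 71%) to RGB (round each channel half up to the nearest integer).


H=118°, S=0.20, L=0.71
C = (1-|2L-1|)×S = (1-|0.42|)×0.20 = 0.116
H' = H/60 = 118/60 ≈ 1.9667; X = C×(1-|H' mod 2 - 1|) ≈ 0.0039
m = L - C/2 = 0.71 - 0.058 = 0.652
Sector ⌊H'⌋ = 1 → (R',G',B') = (≈0.0039, 0.116, 0.0)
RGB = ((R'+m)×255, (G'+m)×255, (B'+m)×255) = (167.246, 195.84, 166.26)
Round half up → RGB(167, 196, 166)


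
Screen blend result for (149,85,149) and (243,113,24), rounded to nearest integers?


Screen: C = 255 - (255-A)×(255-B)/255, rounded to nearest integer
R: 255 - (255-149)×(255-243)/255 = 255 - 1272/255 ≈ 255 - 4.988 = 250.012 → 250
G: 255 - (255-85)×(255-113)/255 = 255 - 24140/255 ≈ 255 - 94.667 = 160.333 → 160
B: 255 - (255-149)×(255-24)/255 = 255 - 24486/255 ≈ 255 - 96.024 = 158.976 → 159
= RGB(250, 160, 159)


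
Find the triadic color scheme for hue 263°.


Triadic: equally spaced at 120° intervals
H1 = 263°
H2 = (263 + 120) mod 360 = 23°
H3 = (263 + 240) mod 360 = 143°
Triadic = 263°, 23°, 143°


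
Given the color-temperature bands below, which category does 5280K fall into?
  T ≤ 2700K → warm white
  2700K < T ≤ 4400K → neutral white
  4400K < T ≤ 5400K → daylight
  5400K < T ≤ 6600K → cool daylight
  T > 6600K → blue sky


Temperature: 5280K
4400K < 5280K ≤ 5400K → daylight
Classification: daylight


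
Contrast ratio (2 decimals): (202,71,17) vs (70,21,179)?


Linearize each sRGB channel c=v/255: c/12.92 if c ≤ 0.04045 else ((c+0.055)/1.055)^2.4
L = 0.2126×R_lin + 0.7152×G_lin + 0.0722×B_lin
Color 1 (202,71,17):
  R=202: 202/255≈0.7922 > 0.04045 → ((0.7922+0.055)/1.055)^2.4 ≈ 0.59062
  G=71: 71/255≈0.2784 > 0.04045 → ((0.2784+0.055)/1.055)^2.4 ≈ 0.06301
  B=17: 17/255≈0.0667 > 0.04045 → ((0.0667+0.055)/1.055)^2.4 ≈ 0.00561
  L1 = 0.2126×0.59062 + 0.7152×0.06301 + 0.0722×0.00561 ≈ 0.17104
Color 2 (70,21,179):
  R=70: 70/255≈0.2745 > 0.04045 → ((0.2745+0.055)/1.055)^2.4 ≈ 0.06125
  G=21: 21/255≈0.0824 > 0.04045 → ((0.0824+0.055)/1.055)^2.4 ≈ 0.00750
  B=179: 179/255≈0.7020 > 0.04045 → ((0.7020+0.055)/1.055)^2.4 ≈ 0.45079
  L2 = 0.2126×0.06125 + 0.7152×0.00750 + 0.0722×0.45079 ≈ 0.05093
Lighter = 0.17104, Darker = 0.05093
Ratio = (L_lighter + 0.05) / (L_darker + 0.05)
Ratio = (0.17104 + 0.05) / (0.05093 + 0.05) = 0.22104 / 0.10093 ≈ 2.1900
Ratio ≈ 2.19:1


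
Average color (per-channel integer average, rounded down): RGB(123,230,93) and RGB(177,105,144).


Midpoint: each channel = ⌊(C₁+C₂)/2⌋
R: ⌊(123+177)/2⌋ = 150
G: ⌊(230+105)/2⌋ = 167
B: ⌊(93+144)/2⌋ = 118
= RGB(150, 167, 118)


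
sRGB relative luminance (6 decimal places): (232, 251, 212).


Linearize each channel (sRGB transfer function): c = v/255; c_lin = c/12.92 if c ≤ 0.04045, else ((c+0.055)/1.055)^2.4
  R: 232/255 ≈ 0.909804 > 0.04045 → ((0.909804+0.055)/1.055)^2.4 ≈ 0.806952
  G: 251/255 ≈ 0.984314 > 0.04045 → ((0.984314+0.055)/1.055)^2.4 ≈ 0.964686
  B: 212/255 ≈ 0.831373 > 0.04045 → ((0.831373+0.055)/1.055)^2.4 ≈ 0.658375
R_lin = 0.806952, G_lin = 0.964686, B_lin = 0.658375
L = 0.2126×R + 0.7152×G + 0.0722×B
L = 0.2126×0.806952 + 0.7152×0.964686 + 0.0722×0.658375
L ≈ 0.909036


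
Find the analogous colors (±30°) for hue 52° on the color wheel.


Base hue: 52°
Left analog: (52 - 30) mod 360 = 22°
Right analog: (52 + 30) mod 360 = 82°
Analogous hues = 22° and 82°


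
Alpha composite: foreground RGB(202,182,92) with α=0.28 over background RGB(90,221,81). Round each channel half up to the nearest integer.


C = α×F + (1-α)×B, with 1-α = 0.72
R: 0.28×202 + 0.72×90 = 56.56 + 64.80 = 121.36 → 121
G: 0.28×182 + 0.72×221 = 50.96 + 159.12 = 210.08 → 210
B: 0.28×92 + 0.72×81 = 25.76 + 58.32 = 84.08 → 84
= RGB(121, 210, 84)


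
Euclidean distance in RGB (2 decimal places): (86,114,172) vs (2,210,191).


d = √[(R₁-R₂)² + (G₁-G₂)² + (B₁-B₂)²]
d = √[(86-2)² + (114-210)² + (172-191)²]
d = √[7056 + 9216 + 361]
d = √16633
d ≈ 128.97


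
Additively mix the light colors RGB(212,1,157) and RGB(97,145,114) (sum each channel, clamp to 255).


Additive: each channel = min(255, C₁+C₂)
R: 212+97 = 309 → 255
G: 1+145 = 146 → 146
B: 157+114 = 271 → 255
= RGB(255, 146, 255)


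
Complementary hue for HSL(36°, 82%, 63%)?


Complement = opposite side of color wheel = hue + 180°
H' = (36 + 180) mod 360 = 216°
S and L unchanged.
= HSL(216°, 82%, 63%)


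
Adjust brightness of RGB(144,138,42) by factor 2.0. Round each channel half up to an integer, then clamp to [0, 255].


Multiply each channel by 2.0, round half up, clamp to [0, 255]
R: 144×2.0 = 288 → clamp → 255
G: 138×2.0 = 276 → clamp → 255
B: 42×2.0 = 84
= RGB(255, 255, 84)


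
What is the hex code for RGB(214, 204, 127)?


R = 214 → D6 (hex)
G = 204 → CC (hex)
B = 127 → 7F (hex)
Hex = #D6CC7F


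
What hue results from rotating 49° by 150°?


New hue = (H + rotation) mod 360
New hue = (49 + 150) mod 360
= 199 mod 360
= 199°


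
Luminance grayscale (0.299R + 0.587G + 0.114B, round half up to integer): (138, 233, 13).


Gray = 0.299×R + 0.587×G + 0.114×B
Gray = 0.299×138 + 0.587×233 + 0.114×13
Gray = 41.262 + 136.771 + 1.482
Gray = 179.515 → round half up → 180
Gray = 180


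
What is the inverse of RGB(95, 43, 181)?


Invert: (255-R, 255-G, 255-B)
R: 255-95 = 160
G: 255-43 = 212
B: 255-181 = 74
= RGB(160, 212, 74)


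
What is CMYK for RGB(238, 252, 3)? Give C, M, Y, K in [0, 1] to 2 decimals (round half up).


R'=238/255≈0.9333, G'=252/255≈0.9882, B'=3/255≈0.0118
K = 1 - max(R',G',B') = 1 - 252/255 = 3/255 = 0.01176… → 0.01
(1-R'-K)/(1-K) simplifies to (max-R)/max with max = 252:
C = (252-238)/252 = 14/252 = 0.05555… → 0.06
M = (252-252)/252 = 0/252 = 0 → 0.00
Y = (252-3)/252 = 249/252 = 0.98809… → 0.99
= CMYK(0.06, 0.00, 0.99, 0.01)


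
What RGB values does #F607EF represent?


F6 → 246 (R)
07 → 7 (G)
EF → 239 (B)
= RGB(246, 7, 239)


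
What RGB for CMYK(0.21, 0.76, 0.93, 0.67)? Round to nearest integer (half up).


R = 255 × (1-C) × (1-K) = 255 × 0.79 × 0.33 = 66.4785 → 66
G = 255 × (1-M) × (1-K) = 255 × 0.24 × 0.33 = 20.196 → 20
B = 255 × (1-Y) × (1-K) = 255 × 0.07 × 0.33 = 5.8905 → 6
= RGB(66, 20, 6)


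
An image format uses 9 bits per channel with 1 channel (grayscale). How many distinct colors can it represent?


Total bits = 9 bits/channel × 1 channels = 9 bits
Distinct colors = 2^9
= 512 colors


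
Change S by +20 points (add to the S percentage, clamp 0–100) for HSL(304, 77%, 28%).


Original S = 77%
Adjustment = +20 percentage points
New S = 77 + (20) = 97
Clamp to [0, 100] → 97
= HSL(304°, 97%, 28%)


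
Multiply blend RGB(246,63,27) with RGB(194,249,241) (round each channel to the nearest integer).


Multiply: C = A×B/255, rounded to nearest integer
R: 246×194/255 = 47724/255 ≈ 187.153 → 187
G: 63×249/255 = 15687/255 ≈ 61.518 → 62
B: 27×241/255 = 6507/255 ≈ 25.518 → 26
= RGB(187, 62, 26)


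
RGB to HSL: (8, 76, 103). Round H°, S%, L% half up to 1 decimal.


Normalize: R'=8/255≈0.0314, G'=76/255≈0.2980, B'=103/255≈0.4039
Max=103/255, Min=8/255, Δ=Max-Min=95/255
L = (Max+Min)/2 = (103+8)/510 = 111/510 = 0.21764… → L = 21.8%
L ≤ 0.5 → S = Δ/(Max+Min) = 95/(103+8) = 95/111 = 0.85585… → S = 85.6%
(the 1/255 factors cancel in S and H, so raw channel differences can be used)
Max is B' → H = 60 × ((R-G)/Δ + 4) = 60 × ((8-76)/95 + 4)
  -68/95 + 4 = -0.7157… + 4 = 3.2842…
  H = 60 × 3.2842… = 197.052…° → H = 197.1°
= HSL(197.1°, 85.6%, 21.8%)


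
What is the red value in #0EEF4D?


Color: #0EEF4D
R = 0E = 14
G = EF = 239
B = 4D = 77
Red = 14


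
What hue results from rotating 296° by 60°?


New hue = (H + rotation) mod 360
New hue = (296 + 60) mod 360
= 356 mod 360
= 356°


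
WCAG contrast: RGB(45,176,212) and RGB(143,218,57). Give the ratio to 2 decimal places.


Linearize each sRGB channel c=v/255: c/12.92 if c ≤ 0.04045 else ((c+0.055)/1.055)^2.4
L = 0.2126×R_lin + 0.7152×G_lin + 0.0722×B_lin
Color 1 (45,176,212):
  R=45: 45/255≈0.1765 > 0.04045 → ((0.1765+0.055)/1.055)^2.4 ≈ 0.02624
  G=176: 176/255≈0.6902 > 0.04045 → ((0.6902+0.055)/1.055)^2.4 ≈ 0.43415
  B=212: 212/255≈0.8314 > 0.04045 → ((0.8314+0.055)/1.055)^2.4 ≈ 0.65837
  L1 = 0.2126×0.02624 + 0.7152×0.43415 + 0.0722×0.65837 ≈ 0.36362
Color 2 (143,218,57):
  R=143: 143/255≈0.5608 > 0.04045 → ((0.5608+0.055)/1.055)^2.4 ≈ 0.27468
  G=218: 218/255≈0.8549 > 0.04045 → ((0.8549+0.055)/1.055)^2.4 ≈ 0.70110
  B=57: 57/255≈0.2235 > 0.04045 → ((0.2235+0.055)/1.055)^2.4 ≈ 0.04092
  L2 = 0.2126×0.27468 + 0.7152×0.70110 + 0.0722×0.04092 ≈ 0.56278
Lighter = 0.56278, Darker = 0.36362
Ratio = (L_lighter + 0.05) / (L_darker + 0.05)
Ratio = (0.56278 + 0.05) / (0.36362 + 0.05) = 0.61278 / 0.41362 ≈ 1.4815
Ratio ≈ 1.48:1


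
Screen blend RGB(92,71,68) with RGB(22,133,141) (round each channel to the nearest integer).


Screen: C = 255 - (255-A)×(255-B)/255, rounded to nearest integer
R: 255 - (255-92)×(255-22)/255 = 255 - 37979/255 ≈ 255 - 148.937 = 106.063 → 106
G: 255 - (255-71)×(255-133)/255 = 255 - 22448/255 ≈ 255 - 88.031 = 166.969 → 167
B: 255 - (255-68)×(255-141)/255 = 255 - 21318/255 ≈ 255 - 83.600 = 171.400 → 171
= RGB(106, 167, 171)


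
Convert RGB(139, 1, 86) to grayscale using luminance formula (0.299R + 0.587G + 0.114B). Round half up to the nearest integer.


Gray = 0.299×R + 0.587×G + 0.114×B
Gray = 0.299×139 + 0.587×1 + 0.114×86
Gray = 41.561 + 0.587 + 9.804
Gray = 51.952 → round half up → 52
Gray = 52


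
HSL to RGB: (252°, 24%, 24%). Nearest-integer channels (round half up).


H=252°, S=0.24, L=0.24
C = (1-|2L-1|)×S = (1-|-0.52|)×0.24 = 0.1152
H' = H/60 = 252/60 ≈ 4.2000; X = C×(1-|H' mod 2 - 1|) = 0.02304
m = L - C/2 = 0.24 - 0.0576 = 0.1824
Sector ⌊H'⌋ = 4 → (R',G',B') = (0.02304, 0.0, 0.1152)
RGB = ((R'+m)×255, (G'+m)×255, (B'+m)×255) = (52.3872, 46.512, 75.888)
Round half up → RGB(52, 47, 76)


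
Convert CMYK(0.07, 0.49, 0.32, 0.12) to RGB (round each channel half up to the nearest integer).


R = 255 × (1-C) × (1-K) = 255 × 0.93 × 0.88 = 208.692 → 209
G = 255 × (1-M) × (1-K) = 255 × 0.51 × 0.88 = 114.444 → 114
B = 255 × (1-Y) × (1-K) = 255 × 0.68 × 0.88 = 152.592 → 153
= RGB(209, 114, 153)


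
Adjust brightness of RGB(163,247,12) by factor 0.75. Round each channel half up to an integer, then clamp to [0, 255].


Multiply each channel by 0.75, round half up, clamp to [0, 255]
R: 163×0.75 = 122.25 → round → 122
G: 247×0.75 = 185.25 → round → 185
B: 12×0.75 = 9
= RGB(122, 185, 9)


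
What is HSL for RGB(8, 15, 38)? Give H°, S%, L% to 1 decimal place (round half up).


Normalize: R'=8/255≈0.0314, G'=15/255≈0.0588, B'=38/255≈0.1490
Max=38/255, Min=8/255, Δ=Max-Min=30/255
L = (Max+Min)/2 = (38+8)/510 = 46/510 = 0.09019… → L = 9.0%
L ≤ 0.5 → S = Δ/(Max+Min) = 30/(38+8) = 30/46 = 0.65217… → S = 65.2%
(the 1/255 factors cancel in S and H, so raw channel differences can be used)
Max is B' → H = 60 × ((R-G)/Δ + 4) = 60 × ((8-15)/30 + 4)
  -7/30 + 4 = -0.2333… + 4 = 3.7666…
  H = 60 × 3.7666… = 226° → H = 226.0°
= HSL(226.0°, 65.2%, 9.0%)


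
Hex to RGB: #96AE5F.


96 → 150 (R)
AE → 174 (G)
5F → 95 (B)
= RGB(150, 174, 95)


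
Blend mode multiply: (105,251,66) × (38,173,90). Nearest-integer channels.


Multiply: C = A×B/255, rounded to nearest integer
R: 105×38/255 = 3990/255 ≈ 15.647 → 16
G: 251×173/255 = 43423/255 ≈ 170.286 → 170
B: 66×90/255 = 5940/255 ≈ 23.294 → 23
= RGB(16, 170, 23)


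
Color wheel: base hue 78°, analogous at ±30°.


Base hue: 78°
Left analog: (78 - 30) mod 360 = 48°
Right analog: (78 + 30) mod 360 = 108°
Analogous hues = 48° and 108°


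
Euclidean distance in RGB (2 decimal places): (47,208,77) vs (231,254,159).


d = √[(R₁-R₂)² + (G₁-G₂)² + (B₁-B₂)²]
d = √[(47-231)² + (208-254)² + (77-159)²]
d = √[33856 + 2116 + 6724]
d = √42696
d ≈ 206.63


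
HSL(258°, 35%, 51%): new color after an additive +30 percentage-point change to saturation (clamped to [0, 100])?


Original S = 35%
Adjustment = +30 percentage points
New S = 35 + (30) = 65
Clamp to [0, 100] → 65
= HSL(258°, 65%, 51%)


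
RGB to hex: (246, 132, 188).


R = 246 → F6 (hex)
G = 132 → 84 (hex)
B = 188 → BC (hex)
Hex = #F684BC


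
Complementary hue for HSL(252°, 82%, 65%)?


Complement = opposite side of color wheel = hue + 180°
H' = (252 + 180) mod 360 = 72°
S and L unchanged.
= HSL(72°, 82%, 65%)


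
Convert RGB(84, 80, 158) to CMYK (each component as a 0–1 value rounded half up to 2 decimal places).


R'=84/255≈0.3294, G'=80/255≈0.3137, B'=158/255≈0.6196
K = 1 - max(R',G',B') = 1 - 158/255 = 97/255 = 0.38039… → 0.38
(1-R'-K)/(1-K) simplifies to (max-R)/max with max = 158:
C = (158-84)/158 = 74/158 = 0.46835… → 0.47
M = (158-80)/158 = 78/158 = 0.49367… → 0.49
Y = (158-158)/158 = 0/158 = 0 → 0.00
= CMYK(0.47, 0.49, 0.00, 0.38)


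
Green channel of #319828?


Color: #319828
R = 31 = 49
G = 98 = 152
B = 28 = 40
Green = 152


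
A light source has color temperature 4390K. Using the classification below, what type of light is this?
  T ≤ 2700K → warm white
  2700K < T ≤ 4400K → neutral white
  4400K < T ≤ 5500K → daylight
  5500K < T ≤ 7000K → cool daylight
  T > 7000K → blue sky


Temperature: 4390K
2700K < 4390K ≤ 4400K → neutral white
Classification: neutral white


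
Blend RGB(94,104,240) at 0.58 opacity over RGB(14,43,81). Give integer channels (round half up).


C = α×F + (1-α)×B, with 1-α = 0.42
R: 0.58×94 + 0.42×14 = 54.52 + 5.88 = 60.40 → 60
G: 0.58×104 + 0.42×43 = 60.32 + 18.06 = 78.38 → 78
B: 0.58×240 + 0.42×81 = 139.20 + 34.02 = 173.22 → 173
= RGB(60, 78, 173)


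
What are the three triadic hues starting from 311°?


Triadic: equally spaced at 120° intervals
H1 = 311°
H2 = (311 + 120) mod 360 = 71°
H3 = (311 + 240) mod 360 = 191°
Triadic = 311°, 71°, 191°


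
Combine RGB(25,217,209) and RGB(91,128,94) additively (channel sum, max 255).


Additive: each channel = min(255, C₁+C₂)
R: 25+91 = 116 → 116
G: 217+128 = 345 → 255
B: 209+94 = 303 → 255
= RGB(116, 255, 255)


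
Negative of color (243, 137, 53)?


Invert: (255-R, 255-G, 255-B)
R: 255-243 = 12
G: 255-137 = 118
B: 255-53 = 202
= RGB(12, 118, 202)


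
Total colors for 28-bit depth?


Colors = 2^bits = 2^28
= 268,435,456 colors


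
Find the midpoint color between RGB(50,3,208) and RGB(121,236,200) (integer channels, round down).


Midpoint: each channel = ⌊(C₁+C₂)/2⌋
R: ⌊(50+121)/2⌋ = 85
G: ⌊(3+236)/2⌋ = 119
B: ⌊(208+200)/2⌋ = 204
= RGB(85, 119, 204)


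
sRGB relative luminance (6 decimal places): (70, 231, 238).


Linearize each channel (sRGB transfer function): c = v/255; c_lin = c/12.92 if c ≤ 0.04045, else ((c+0.055)/1.055)^2.4
  R: 70/255 ≈ 0.274510 > 0.04045 → ((0.274510+0.055)/1.055)^2.4 ≈ 0.061246
  G: 231/255 ≈ 0.905882 > 0.04045 → ((0.905882+0.055)/1.055)^2.4 ≈ 0.799103
  B: 238/255 ≈ 0.933333 > 0.04045 → ((0.933333+0.055)/1.055)^2.4 ≈ 0.854993
R_lin = 0.061246, G_lin = 0.799103, B_lin = 0.854993
L = 0.2126×R + 0.7152×G + 0.0722×B
L = 0.2126×0.061246 + 0.7152×0.799103 + 0.0722×0.854993
L ≈ 0.646270


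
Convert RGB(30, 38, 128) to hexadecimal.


R = 30 → 1E (hex)
G = 38 → 26 (hex)
B = 128 → 80 (hex)
Hex = #1E2680


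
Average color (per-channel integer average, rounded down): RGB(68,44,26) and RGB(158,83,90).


Midpoint: each channel = ⌊(C₁+C₂)/2⌋
R: ⌊(68+158)/2⌋ = 113
G: ⌊(44+83)/2⌋ = 63
B: ⌊(26+90)/2⌋ = 58
= RGB(113, 63, 58)


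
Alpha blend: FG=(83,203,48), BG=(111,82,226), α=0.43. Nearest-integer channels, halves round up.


C = α×F + (1-α)×B, with 1-α = 0.57
R: 0.43×83 + 0.57×111 = 35.69 + 63.27 = 98.96 → 99
G: 0.43×203 + 0.57×82 = 87.29 + 46.74 = 134.03 → 134
B: 0.43×48 + 0.57×226 = 20.64 + 128.82 = 149.46 → 149
= RGB(99, 134, 149)


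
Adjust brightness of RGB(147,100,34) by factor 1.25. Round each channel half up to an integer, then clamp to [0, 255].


Multiply each channel by 1.25, round half up, clamp to [0, 255]
R: 147×1.25 = 183.75 → round → 184
G: 100×1.25 = 125
B: 34×1.25 = 42.5 → round → 43
= RGB(184, 125, 43)


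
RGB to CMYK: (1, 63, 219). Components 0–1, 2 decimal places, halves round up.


R'=1/255≈0.0039, G'=63/255≈0.2471, B'=219/255≈0.8588
K = 1 - max(R',G',B') = 1 - 219/255 = 36/255 = 0.14117… → 0.14
(1-R'-K)/(1-K) simplifies to (max-R)/max with max = 219:
C = (219-1)/219 = 218/219 = 0.99543… → 1.00
M = (219-63)/219 = 156/219 = 0.71232… → 0.71
Y = (219-219)/219 = 0/219 = 0 → 0.00
= CMYK(1.00, 0.71, 0.00, 0.14)


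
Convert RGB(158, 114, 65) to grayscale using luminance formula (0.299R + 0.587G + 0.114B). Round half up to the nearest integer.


Gray = 0.299×R + 0.587×G + 0.114×B
Gray = 0.299×158 + 0.587×114 + 0.114×65
Gray = 47.242 + 66.918 + 7.410
Gray = 121.570 → round half up → 122
Gray = 122


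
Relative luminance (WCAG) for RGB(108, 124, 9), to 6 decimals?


Linearize each channel (sRGB transfer function): c = v/255; c_lin = c/12.92 if c ≤ 0.04045, else ((c+0.055)/1.055)^2.4
  R: 108/255 ≈ 0.423529 > 0.04045 → ((0.423529+0.055)/1.055)^2.4 ≈ 0.149960
  G: 124/255 ≈ 0.486275 > 0.04045 → ((0.486275+0.055)/1.055)^2.4 ≈ 0.201556
  B: 9/255 ≈ 0.035294 ≤ 0.04045 → 0.035294/12.92 ≈ 0.002732
R_lin = 0.149960, G_lin = 0.201556, B_lin = 0.002732
L = 0.2126×R + 0.7152×G + 0.0722×B
L = 0.2126×0.149960 + 0.7152×0.201556 + 0.0722×0.002732
L ≈ 0.176232


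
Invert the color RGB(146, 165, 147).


Invert: (255-R, 255-G, 255-B)
R: 255-146 = 109
G: 255-165 = 90
B: 255-147 = 108
= RGB(109, 90, 108)


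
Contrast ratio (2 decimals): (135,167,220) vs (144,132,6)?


Linearize each sRGB channel c=v/255: c/12.92 if c ≤ 0.04045 else ((c+0.055)/1.055)^2.4
L = 0.2126×R_lin + 0.7152×G_lin + 0.0722×B_lin
Color 1 (135,167,220):
  R=135: 135/255≈0.5294 > 0.04045 → ((0.5294+0.055)/1.055)^2.4 ≈ 0.24228
  G=167: 167/255≈0.6549 > 0.04045 → ((0.6549+0.055)/1.055)^2.4 ≈ 0.38643
  B=220: 220/255≈0.8627 > 0.04045 → ((0.8627+0.055)/1.055)^2.4 ≈ 0.71569
  L1 = 0.2126×0.24228 + 0.7152×0.38643 + 0.0722×0.71569 ≈ 0.37956
Color 2 (144,132,6):
  R=144: 144/255≈0.5647 > 0.04045 → ((0.5647+0.055)/1.055)^2.4 ≈ 0.27889
  G=132: 132/255≈0.5176 > 0.04045 → ((0.5176+0.055)/1.055)^2.4 ≈ 0.23074
  B=6: 6/255≈0.0235 ≤ 0.04045 → 0.0235/12.92 ≈ 0.00182
  L2 = 0.2126×0.27889 + 0.7152×0.23074 + 0.0722×0.00182 ≈ 0.22445
Lighter = 0.37956, Darker = 0.22445
Ratio = (L_lighter + 0.05) / (L_darker + 0.05)
Ratio = (0.37956 + 0.05) / (0.22445 + 0.05) = 0.42956 / 0.27445 ≈ 1.5652
Ratio ≈ 1.57:1


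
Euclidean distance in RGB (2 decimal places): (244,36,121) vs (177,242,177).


d = √[(R₁-R₂)² + (G₁-G₂)² + (B₁-B₂)²]
d = √[(244-177)² + (36-242)² + (121-177)²]
d = √[4489 + 42436 + 3136]
d = √50061
d ≈ 223.74


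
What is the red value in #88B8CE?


Color: #88B8CE
R = 88 = 136
G = B8 = 184
B = CE = 206
Red = 136


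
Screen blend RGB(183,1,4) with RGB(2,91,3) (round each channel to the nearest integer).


Screen: C = 255 - (255-A)×(255-B)/255, rounded to nearest integer
R: 255 - (255-183)×(255-2)/255 = 255 - 18216/255 ≈ 255 - 71.435 = 183.565 → 184
G: 255 - (255-1)×(255-91)/255 = 255 - 41656/255 ≈ 255 - 163.357 = 91.643 → 92
B: 255 - (255-4)×(255-3)/255 = 255 - 63252/255 ≈ 255 - 248.047 = 6.953 → 7
= RGB(184, 92, 7)


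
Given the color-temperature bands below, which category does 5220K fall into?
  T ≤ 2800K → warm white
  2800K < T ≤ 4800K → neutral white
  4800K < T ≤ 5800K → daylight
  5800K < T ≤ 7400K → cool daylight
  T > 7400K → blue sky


Temperature: 5220K
4800K < 5220K ≤ 5800K → daylight
Classification: daylight


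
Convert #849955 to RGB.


84 → 132 (R)
99 → 153 (G)
55 → 85 (B)
= RGB(132, 153, 85)


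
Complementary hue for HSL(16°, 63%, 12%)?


Complement = opposite side of color wheel = hue + 180°
H' = (16 + 180) mod 360 = 196°
S and L unchanged.
= HSL(196°, 63%, 12%)


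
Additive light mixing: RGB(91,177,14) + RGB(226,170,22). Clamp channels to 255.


Additive: each channel = min(255, C₁+C₂)
R: 91+226 = 317 → 255
G: 177+170 = 347 → 255
B: 14+22 = 36 → 36
= RGB(255, 255, 36)


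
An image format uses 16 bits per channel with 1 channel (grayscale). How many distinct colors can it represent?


Total bits = 16 bits/channel × 1 channels = 16 bits
Distinct colors = 2^16
= 65,536 colors


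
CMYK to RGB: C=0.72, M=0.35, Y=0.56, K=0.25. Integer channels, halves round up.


R = 255 × (1-C) × (1-K) = 255 × 0.28 × 0.75 = 53.55 → 54
G = 255 × (1-M) × (1-K) = 255 × 0.65 × 0.75 = 124.3125 → 124
B = 255 × (1-Y) × (1-K) = 255 × 0.44 × 0.75 = 84.15 → 84
= RGB(54, 124, 84)


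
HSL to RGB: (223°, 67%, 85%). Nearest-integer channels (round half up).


H=223°, S=0.67, L=0.85
C = (1-|2L-1|)×S = (1-|0.70|)×0.67 = 0.201
H' = H/60 = 223/60 ≈ 3.7167; X = C×(1-|H' mod 2 - 1|) = 0.05695
m = L - C/2 = 0.85 - 0.1005 = 0.7495
Sector ⌊H'⌋ = 3 → (R',G',B') = (0.0, 0.05695, 0.201)
RGB = ((R'+m)×255, (G'+m)×255, (B'+m)×255) = (191.1225, 205.64475, 242.3775)
Round half up → RGB(191, 206, 242)


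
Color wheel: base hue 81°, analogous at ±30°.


Base hue: 81°
Left analog: (81 - 30) mod 360 = 51°
Right analog: (81 + 30) mod 360 = 111°
Analogous hues = 51° and 111°


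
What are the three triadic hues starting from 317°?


Triadic: equally spaced at 120° intervals
H1 = 317°
H2 = (317 + 120) mod 360 = 77°
H3 = (317 + 240) mod 360 = 197°
Triadic = 317°, 77°, 197°


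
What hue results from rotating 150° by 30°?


New hue = (H + rotation) mod 360
New hue = (150 + 30) mod 360
= 180 mod 360
= 180°


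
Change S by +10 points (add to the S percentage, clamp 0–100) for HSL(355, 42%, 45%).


Original S = 42%
Adjustment = +10 percentage points
New S = 42 + (10) = 52
Clamp to [0, 100] → 52
= HSL(355°, 52%, 45%)


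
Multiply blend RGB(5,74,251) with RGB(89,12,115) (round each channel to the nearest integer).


Multiply: C = A×B/255, rounded to nearest integer
R: 5×89/255 = 445/255 ≈ 1.745 → 2
G: 74×12/255 = 888/255 ≈ 3.482 → 3
B: 251×115/255 = 28865/255 ≈ 113.196 → 113
= RGB(2, 3, 113)


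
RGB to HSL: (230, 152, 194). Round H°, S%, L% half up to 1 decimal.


Normalize: R'=230/255≈0.9020, G'=152/255≈0.5961, B'=194/255≈0.7608
Max=230/255, Min=152/255, Δ=Max-Min=78/255
L = (Max+Min)/2 = (230+152)/510 = 382/510 = 0.74901… → L = 74.9%
L > 0.5 → S = Δ/(2-Max-Min) = 78/(510-230-152) = 78/128 = 0.60937… → S = 60.9%
(the 1/255 factors cancel in S and H, so raw channel differences can be used)
Max is R' → H = 60 × (((G-B)/Δ) mod 6) = 60 × (((152-194)/78) mod 6)
  (-42)/78 = -0.5384…; negative, so add 6 → 5.4615…
  H = 60 × 5.4615… = 327.692…° → H = 327.7°
= HSL(327.7°, 60.9%, 74.9%)


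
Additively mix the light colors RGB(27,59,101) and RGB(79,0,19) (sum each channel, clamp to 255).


Additive: each channel = min(255, C₁+C₂)
R: 27+79 = 106 → 106
G: 59+0 = 59 → 59
B: 101+19 = 120 → 120
= RGB(106, 59, 120)


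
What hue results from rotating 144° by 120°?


New hue = (H + rotation) mod 360
New hue = (144 + 120) mod 360
= 264 mod 360
= 264°


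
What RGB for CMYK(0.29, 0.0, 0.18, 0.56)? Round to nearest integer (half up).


R = 255 × (1-C) × (1-K) = 255 × 0.71 × 0.44 = 79.662 → 80
G = 255 × (1-M) × (1-K) = 255 × 1.00 × 0.44 = 112.2 → 112
B = 255 × (1-Y) × (1-K) = 255 × 0.82 × 0.44 = 92.004 → 92
= RGB(80, 112, 92)


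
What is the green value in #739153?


Color: #739153
R = 73 = 115
G = 91 = 145
B = 53 = 83
Green = 145


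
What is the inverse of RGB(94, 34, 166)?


Invert: (255-R, 255-G, 255-B)
R: 255-94 = 161
G: 255-34 = 221
B: 255-166 = 89
= RGB(161, 221, 89)


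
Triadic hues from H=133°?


Triadic: equally spaced at 120° intervals
H1 = 133°
H2 = (133 + 120) mod 360 = 253°
H3 = (133 + 240) mod 360 = 13°
Triadic = 133°, 253°, 13°


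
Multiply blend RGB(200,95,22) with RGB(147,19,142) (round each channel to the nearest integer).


Multiply: C = A×B/255, rounded to nearest integer
R: 200×147/255 = 29400/255 ≈ 115.294 → 115
G: 95×19/255 = 1805/255 ≈ 7.078 → 7
B: 22×142/255 = 3124/255 ≈ 12.251 → 12
= RGB(115, 7, 12)


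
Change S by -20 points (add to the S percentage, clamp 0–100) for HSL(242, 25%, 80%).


Original S = 25%
Adjustment = -20 percentage points
New S = 25 + (-20) = 5
Clamp to [0, 100] → 5
= HSL(242°, 5%, 80%)


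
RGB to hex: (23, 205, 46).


R = 23 → 17 (hex)
G = 205 → CD (hex)
B = 46 → 2E (hex)
Hex = #17CD2E


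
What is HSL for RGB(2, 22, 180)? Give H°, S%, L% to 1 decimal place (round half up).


Normalize: R'=2/255≈0.0078, G'=22/255≈0.0863, B'=180/255≈0.7059
Max=180/255, Min=2/255, Δ=Max-Min=178/255
L = (Max+Min)/2 = (180+2)/510 = 182/510 = 0.35686… → L = 35.7%
L ≤ 0.5 → S = Δ/(Max+Min) = 178/(180+2) = 178/182 = 0.97802… → S = 97.8%
(the 1/255 factors cancel in S and H, so raw channel differences can be used)
Max is B' → H = 60 × ((R-G)/Δ + 4) = 60 × ((2-22)/178 + 4)
  -20/178 + 4 = -0.1123… + 4 = 3.8876…
  H = 60 × 3.8876… = 233.258…° → H = 233.3°
= HSL(233.3°, 97.8%, 35.7%)


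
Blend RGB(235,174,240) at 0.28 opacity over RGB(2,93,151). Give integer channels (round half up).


C = α×F + (1-α)×B, with 1-α = 0.72
R: 0.28×235 + 0.72×2 = 65.80 + 1.44 = 67.24 → 67
G: 0.28×174 + 0.72×93 = 48.72 + 66.96 = 115.68 → 116
B: 0.28×240 + 0.72×151 = 67.20 + 108.72 = 175.92 → 176
= RGB(67, 116, 176)


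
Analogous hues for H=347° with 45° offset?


Base hue: 347°
Left analog: (347 - 45) mod 360 = 302°
Right analog: (347 + 45) mod 360 = 32°
Analogous hues = 302° and 32°


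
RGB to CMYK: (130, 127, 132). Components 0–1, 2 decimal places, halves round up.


R'=130/255≈0.5098, G'=127/255≈0.4980, B'=132/255≈0.5176
K = 1 - max(R',G',B') = 1 - 132/255 = 123/255 = 0.48235… → 0.48
(1-R'-K)/(1-K) simplifies to (max-R)/max with max = 132:
C = (132-130)/132 = 2/132 = 0.01515… → 0.02
M = (132-127)/132 = 5/132 = 0.03787… → 0.04
Y = (132-132)/132 = 0/132 = 0 → 0.00
= CMYK(0.02, 0.04, 0.00, 0.48)


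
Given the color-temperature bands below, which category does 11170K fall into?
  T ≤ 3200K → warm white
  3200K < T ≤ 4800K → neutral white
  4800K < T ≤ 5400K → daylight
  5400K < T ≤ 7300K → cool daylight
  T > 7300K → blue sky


Temperature: 11170K
11170K > 7300K → blue sky
Classification: blue sky


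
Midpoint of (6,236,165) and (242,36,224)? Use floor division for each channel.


Midpoint: each channel = ⌊(C₁+C₂)/2⌋
R: ⌊(6+242)/2⌋ = 124
G: ⌊(236+36)/2⌋ = 136
B: ⌊(165+224)/2⌋ = 194
= RGB(124, 136, 194)


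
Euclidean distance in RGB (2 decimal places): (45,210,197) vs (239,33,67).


d = √[(R₁-R₂)² + (G₁-G₂)² + (B₁-B₂)²]
d = √[(45-239)² + (210-33)² + (197-67)²]
d = √[37636 + 31329 + 16900]
d = √85865
d ≈ 293.03


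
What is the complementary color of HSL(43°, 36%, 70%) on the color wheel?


Complement = opposite side of color wheel = hue + 180°
H' = (43 + 180) mod 360 = 223°
S and L unchanged.
= HSL(223°, 36%, 70%)


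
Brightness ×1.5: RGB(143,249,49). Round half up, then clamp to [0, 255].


Multiply each channel by 1.5, round half up, clamp to [0, 255]
R: 143×1.5 = 214.5 → round → 215
G: 249×1.5 = 373.5 → round → 374 → clamp → 255
B: 49×1.5 = 73.5 → round → 74
= RGB(215, 255, 74)


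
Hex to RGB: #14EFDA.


14 → 20 (R)
EF → 239 (G)
DA → 218 (B)
= RGB(20, 239, 218)


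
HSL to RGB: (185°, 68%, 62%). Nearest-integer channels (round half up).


H=185°, S=0.68, L=0.62
C = (1-|2L-1|)×S = (1-|0.24|)×0.68 = 0.5168
H' = H/60 = 185/60 ≈ 3.0833; X = C×(1-|H' mod 2 - 1|) ≈ 0.4737
m = L - C/2 = 0.62 - 0.2584 = 0.3616
Sector ⌊H'⌋ = 3 → (R',G',B') = (0.0, ≈0.4737, 0.5168)
RGB = ((R'+m)×255, (G'+m)×255, (B'+m)×255) = (92.208, 213.01, 223.992)
Round half up → RGB(92, 213, 224)


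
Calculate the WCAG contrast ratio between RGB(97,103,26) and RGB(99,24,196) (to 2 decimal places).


Linearize each sRGB channel c=v/255: c/12.92 if c ≤ 0.04045 else ((c+0.055)/1.055)^2.4
L = 0.2126×R_lin + 0.7152×G_lin + 0.0722×B_lin
Color 1 (97,103,26):
  R=97: 97/255≈0.3804 > 0.04045 → ((0.3804+0.055)/1.055)^2.4 ≈ 0.11954
  G=103: 103/255≈0.4039 > 0.04045 → ((0.4039+0.055)/1.055)^2.4 ≈ 0.13563
  B=26: 26/255≈0.1020 > 0.04045 → ((0.1020+0.055)/1.055)^2.4 ≈ 0.01033
  L1 = 0.2126×0.11954 + 0.7152×0.13563 + 0.0722×0.01033 ≈ 0.12316
Color 2 (99,24,196):
  R=99: 99/255≈0.3882 > 0.04045 → ((0.3882+0.055)/1.055)^2.4 ≈ 0.12477
  G=24: 24/255≈0.0941 > 0.04045 → ((0.0941+0.055)/1.055)^2.4 ≈ 0.00913
  B=196: 196/255≈0.7686 > 0.04045 → ((0.7686+0.055)/1.055)^2.4 ≈ 0.55201
  L2 = 0.2126×0.12477 + 0.7152×0.00913 + 0.0722×0.55201 ≈ 0.07291
Lighter = 0.12316, Darker = 0.07291
Ratio = (L_lighter + 0.05) / (L_darker + 0.05)
Ratio = (0.12316 + 0.05) / (0.07291 + 0.05) = 0.17316 / 0.12291 ≈ 1.4088
Ratio ≈ 1.41:1


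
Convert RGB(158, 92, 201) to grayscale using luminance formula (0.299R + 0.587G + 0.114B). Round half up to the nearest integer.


Gray = 0.299×R + 0.587×G + 0.114×B
Gray = 0.299×158 + 0.587×92 + 0.114×201
Gray = 47.242 + 54.004 + 22.914
Gray = 124.160 → round half up → 124
Gray = 124


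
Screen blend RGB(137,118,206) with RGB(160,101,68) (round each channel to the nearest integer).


Screen: C = 255 - (255-A)×(255-B)/255, rounded to nearest integer
R: 255 - (255-137)×(255-160)/255 = 255 - 11210/255 ≈ 255 - 43.961 = 211.039 → 211
G: 255 - (255-118)×(255-101)/255 = 255 - 21098/255 ≈ 255 - 82.737 = 172.263 → 172
B: 255 - (255-206)×(255-68)/255 = 255 - 9163/255 ≈ 255 - 35.933 = 219.067 → 219
= RGB(211, 172, 219)


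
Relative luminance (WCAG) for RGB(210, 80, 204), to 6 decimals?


Linearize each channel (sRGB transfer function): c = v/255; c_lin = c/12.92 if c ≤ 0.04045, else ((c+0.055)/1.055)^2.4
  R: 210/255 ≈ 0.823529 > 0.04045 → ((0.823529+0.055)/1.055)^2.4 ≈ 0.644480
  G: 80/255 ≈ 0.313725 > 0.04045 → ((0.313725+0.055)/1.055)^2.4 ≈ 0.080220
  B: 204/255 ≈ 0.800000 > 0.04045 → ((0.800000+0.055)/1.055)^2.4 ≈ 0.603827
R_lin = 0.644480, G_lin = 0.080220, B_lin = 0.603827
L = 0.2126×R + 0.7152×G + 0.0722×B
L = 0.2126×0.644480 + 0.7152×0.080220 + 0.0722×0.603827
L ≈ 0.237986


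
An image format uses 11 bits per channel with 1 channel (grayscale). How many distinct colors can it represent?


Total bits = 11 bits/channel × 1 channels = 11 bits
Distinct colors = 2^11
= 2,048 colors


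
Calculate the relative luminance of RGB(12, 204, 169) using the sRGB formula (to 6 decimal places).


Linearize each channel (sRGB transfer function): c = v/255; c_lin = c/12.92 if c ≤ 0.04045, else ((c+0.055)/1.055)^2.4
  R: 12/255 ≈ 0.047059 > 0.04045 → ((0.047059+0.055)/1.055)^2.4 ≈ 0.003677
  G: 204/255 ≈ 0.800000 > 0.04045 → ((0.800000+0.055)/1.055)^2.4 ≈ 0.603827
  B: 169/255 ≈ 0.662745 > 0.04045 → ((0.662745+0.055)/1.055)^2.4 ≈ 0.396755
R_lin = 0.003677, G_lin = 0.603827, B_lin = 0.396755
L = 0.2126×R + 0.7152×G + 0.0722×B
L = 0.2126×0.003677 + 0.7152×0.603827 + 0.0722×0.396755
L ≈ 0.461285


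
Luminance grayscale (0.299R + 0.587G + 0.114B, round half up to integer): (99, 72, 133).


Gray = 0.299×R + 0.587×G + 0.114×B
Gray = 0.299×99 + 0.587×72 + 0.114×133
Gray = 29.601 + 42.264 + 15.162
Gray = 87.027 → round half up → 87
Gray = 87
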